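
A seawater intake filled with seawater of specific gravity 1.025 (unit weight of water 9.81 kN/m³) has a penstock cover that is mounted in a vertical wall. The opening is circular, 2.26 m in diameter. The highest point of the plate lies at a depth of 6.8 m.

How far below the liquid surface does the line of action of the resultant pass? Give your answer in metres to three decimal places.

h_p = 7.970 m

γ = 1.025 × 9.81 = 10.05525 kN/m³.
The centroid is at the centre, 1.13 m below the top of the plate, so the centroid depth is h_c = 6.8 + 1.13 = 7.93 m.
A = π(1.13)² = 4.0115 m².
Resultant F = γ·h_c·A = 10.05525 × 7.93 × 4.0115 = 319.87 kN.
I_c = πr⁴/4 = π × 1.13⁴/4 = 1.28057 m⁴.
Centre of pressure: y_p = y_c + I_c/(y_c·A) = 7.93 + 1.28057/(7.93 × 4.0115) = 7.93 + 0.0402553 = 7.97026 m along the plane.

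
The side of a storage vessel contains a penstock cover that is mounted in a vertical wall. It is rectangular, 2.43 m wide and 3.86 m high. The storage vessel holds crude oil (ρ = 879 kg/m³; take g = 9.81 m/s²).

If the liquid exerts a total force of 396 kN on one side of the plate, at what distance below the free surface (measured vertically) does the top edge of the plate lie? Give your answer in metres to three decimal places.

d_top ≈ 2.966 m

γ = ρg = 879 × 9.81 / 1000 = 8.62299 kN/m³.
A = 2.43 × 3.86 = 9.3798 m².
From F = γ·h_c·A, the centroid depth is h_c = 396/(8.62299 × 9.3798) = 4.89603 m.
The centroid lies 3.86/2 = 1.93 m below the top edge, so the top edge sits at h_top = 4.89603 − 1.93 = 2.96603 m below the surface.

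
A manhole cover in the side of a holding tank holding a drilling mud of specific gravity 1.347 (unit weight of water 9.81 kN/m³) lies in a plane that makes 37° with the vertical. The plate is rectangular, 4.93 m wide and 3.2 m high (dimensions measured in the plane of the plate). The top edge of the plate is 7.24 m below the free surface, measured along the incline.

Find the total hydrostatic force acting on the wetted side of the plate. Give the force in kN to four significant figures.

γ = 1.347 × 9.81 = 13.21407 kN/m³.
The plate makes 37° with the vertical, i.e. θ = 90° − 37° = 53° to the horizontal. Measuring y along the incline from the free-surface line, vertical depth h = y·sinθ with sinθ = 0.798636.
The centroid lies 3.2/2 = 1.6 m below the top edge, so y_c = 7.24 + 1.6 = 8.84 m and h_c = 8.84 × 0.798636 = 7.05994 m.
A = 4.93 × 3.2 = 15.776 m².
Resultant F = γ·h_c·A = 13.21407 × 7.05994 × 15.776 = 1471.75 kN.

F ≈ 1472 kN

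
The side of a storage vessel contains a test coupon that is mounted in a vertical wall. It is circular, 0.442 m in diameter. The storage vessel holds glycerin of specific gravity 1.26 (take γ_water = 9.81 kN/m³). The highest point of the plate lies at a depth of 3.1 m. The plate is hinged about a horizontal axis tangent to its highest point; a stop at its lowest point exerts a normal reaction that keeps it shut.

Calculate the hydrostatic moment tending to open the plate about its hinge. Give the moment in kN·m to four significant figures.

M ≈ 1.415 kN·m

γ = 1.26 × 9.81 = 12.3606 kN/m³.
The centroid is at the centre, 0.221 m below the top of the plate, so the centroid depth is h_c = 3.1 + 0.221 = 3.321 m.
A = π(0.221)² = 0.153439 m².
Resultant F = γ·h_c·A = 12.3606 × 3.321 × 0.153439 = 6.2986 kN.
I_c = πr⁴/4 = π × 0.221⁴/4 = 0.00187352 m⁴.
Centre of pressure: y_p = y_c + I_c/(y_c·A) = 3.321 + 0.00187352/(3.321 × 0.153439) = 3.321 + 0.00367666 = 3.32468 m along the plane.
The resultant acts 0.221 + 0.00367666 = 0.224677 m (along the plate) below the hinge at the top edge, so the moment about the hinge is M = F × 0.224677 = 6.2986 × 0.224677 = 1.41515 kN·m.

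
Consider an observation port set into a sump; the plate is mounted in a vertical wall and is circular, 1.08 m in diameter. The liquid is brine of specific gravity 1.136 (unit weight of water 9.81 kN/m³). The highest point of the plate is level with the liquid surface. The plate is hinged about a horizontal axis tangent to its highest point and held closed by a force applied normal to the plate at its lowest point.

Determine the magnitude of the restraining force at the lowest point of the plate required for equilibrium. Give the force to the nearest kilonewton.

P ≈ 3 kN

γ = 1.136 × 9.81 = 11.14416 kN/m³.
The centroid is at the centre, 0.54 m below the top of the plate, so the centroid depth is h_c = 0.54 m.
A = π(0.54)² = 0.916088 m².
Resultant F = γ·h_c·A = 11.14416 × 0.54 × 0.916088 = 5.51288 kN.
I_c = πr⁴/4 = π × 0.54⁴/4 = 0.0667828 m⁴.
Centre of pressure: y_p = y_c + I_c/(y_c·A) = 0.54 + 0.0667828/(0.54 × 0.916088) = 0.54 + 0.135 = 0.675 m along the plane.
The resultant acts 0.54 + 0.135 = 0.675 m (along the plate) below the hinge at the top edge, so the moment about the hinge is M = F × 0.675 = 5.51288 × 0.675 = 3.72119 kN·m.
A normal force at the bottom, 1.08 m from the hinge, must supply this moment: P = 3.72119/1.08 = 3.44555 kN.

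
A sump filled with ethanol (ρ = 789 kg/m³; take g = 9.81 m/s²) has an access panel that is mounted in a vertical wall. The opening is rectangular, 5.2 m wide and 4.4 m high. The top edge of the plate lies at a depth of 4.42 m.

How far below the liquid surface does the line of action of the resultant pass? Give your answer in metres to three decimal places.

h_p = 6.864 m

γ = ρg = 789 × 9.81 / 1000 = 7.74009 kN/m³.
The centroid lies 4.4/2 = 2.2 m below the top edge, so the centroid depth is h_c = 4.42 + 2.2 = 6.62 m.
A = 5.2 × 4.4 = 22.88 m².
Resultant F = γ·h_c·A = 7.74009 × 6.62 × 22.88 = 1172.36 kN.
I_c = b·h³/12 = 5.2 × 4.4³/12 = 36.9131 m⁴.
Centre of pressure: y_p = y_c + I_c/(y_c·A) = 6.62 + 36.9131/(6.62 × 22.88) = 6.62 + 0.243706 = 6.86371 m along the plane.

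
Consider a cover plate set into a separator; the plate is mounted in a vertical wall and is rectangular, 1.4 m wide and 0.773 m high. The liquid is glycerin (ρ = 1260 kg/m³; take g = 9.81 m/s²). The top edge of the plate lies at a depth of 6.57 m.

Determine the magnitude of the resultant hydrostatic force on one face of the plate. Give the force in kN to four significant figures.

F ≈ 93.05 kN

γ = ρg = 1260 × 9.81 / 1000 = 12.3606 kN/m³.
The centroid lies 0.773/2 = 0.3865 m below the top edge, so the centroid depth is h_c = 6.57 + 0.3865 = 6.9565 m.
A = 1.4 × 0.773 = 1.0822 m².
Resultant F = γ·h_c·A = 12.3606 × 6.9565 × 1.0822 = 93.0546 kN.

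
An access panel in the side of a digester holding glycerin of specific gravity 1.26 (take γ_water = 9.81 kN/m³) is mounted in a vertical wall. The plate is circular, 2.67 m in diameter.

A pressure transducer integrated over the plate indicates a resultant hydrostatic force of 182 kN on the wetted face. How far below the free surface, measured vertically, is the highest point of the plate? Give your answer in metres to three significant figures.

d_top ≈ 1.29 m

γ = 1.26 × 9.81 = 12.3606 kN/m³.
A = π(1.335)² = 5.59902 m².
From F = γ·h_c·A, the centroid depth is h_c = 182/(12.3606 × 5.59902) = 2.62978 m.
The centroid is at the centre, 1.335 m below the top of the plate, so the highest point sits at h_top = 2.62978 − 1.335 = 1.29478 m below the surface.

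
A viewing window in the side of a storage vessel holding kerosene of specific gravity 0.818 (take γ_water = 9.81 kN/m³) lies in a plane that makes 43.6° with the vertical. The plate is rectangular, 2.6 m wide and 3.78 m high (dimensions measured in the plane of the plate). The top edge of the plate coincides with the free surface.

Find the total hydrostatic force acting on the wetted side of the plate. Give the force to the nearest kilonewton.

γ = 0.818 × 9.81 = 8.02458 kN/m³.
The plate makes 43.6° with the vertical, i.e. θ = 90° − 43.6° = 46.4° to the horizontal. Measuring y along the incline from the free-surface line, vertical depth h = y·sinθ with sinθ = 0.724172.
The centroid lies 3.78/2 = 1.89 m below the top edge, so y_c = 1.89 m and h_c = 1.89 × 0.724172 = 1.36869 m.
A = 2.6 × 3.78 = 9.828 m².
Resultant F = γ·h_c·A = 8.02458 × 1.36869 × 9.828 = 107.943 kN.

F ≈ 108 kN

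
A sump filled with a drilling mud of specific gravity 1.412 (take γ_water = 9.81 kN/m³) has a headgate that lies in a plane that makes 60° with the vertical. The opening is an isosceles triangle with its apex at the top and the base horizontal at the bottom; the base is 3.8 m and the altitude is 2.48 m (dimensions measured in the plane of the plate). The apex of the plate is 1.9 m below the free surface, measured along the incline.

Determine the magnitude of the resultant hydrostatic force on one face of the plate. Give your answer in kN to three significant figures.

F ≈ 116 kN

γ = 1.412 × 9.81 = 13.85172 kN/m³.
The plate makes 60° with the vertical, i.e. θ = 90° − 60° = 30° to the horizontal. Measuring y along the incline from the free-surface line, vertical depth h = y·sinθ with sinθ = 0.500000.
With the apex up, the centroid sits 2h/3 = 2 × 2.48/3 = 1.65333 m below the apex, so y_c = 1.9 + 1.65333 = 3.55333 m and h_c = 3.55333 × 0.500000 = 1.77666 m.
A = ½ × 3.8 × 2.48 = 4.712 m².
Resultant F = γ·h_c·A = 13.85172 × 1.77666 × 4.712 = 115.961 kN.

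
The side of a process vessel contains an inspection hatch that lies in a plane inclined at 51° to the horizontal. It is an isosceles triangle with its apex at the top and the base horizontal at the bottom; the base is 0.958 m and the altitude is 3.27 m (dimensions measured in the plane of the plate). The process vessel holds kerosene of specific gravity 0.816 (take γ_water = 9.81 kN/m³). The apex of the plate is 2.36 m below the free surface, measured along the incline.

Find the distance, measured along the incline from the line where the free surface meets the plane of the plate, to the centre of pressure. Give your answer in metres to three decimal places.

γ = 0.816 × 9.81 = 8.00496 kN/m³.
Let θ = 51° be the plate's angle to the horizontal; measure y along the incline from where the plane meets the free surface. Vertical depth h = y·sinθ with sinθ = 0.777146.
With the apex up, the centroid sits 2h/3 = 2 × 3.27/3 = 2.18 m below the apex, so y_c = 2.36 + 2.18 = 4.54 m and h_c = 4.54 × 0.777146 = 3.52824 m.
A = ½ × 0.958 × 3.27 = 1.56633 m².
Resultant F = γ·h_c·A = 8.00496 × 3.52824 × 1.56633 = 44.2385 kN.
I_c = b·h³/36 = 0.958 × 3.27³/36 = 0.930478 m⁴.
Centre of pressure: y_p = y_c + I_c/(y_c·A) = 4.54 + 0.930478/(4.54 × 1.56633) = 4.54 + 0.130848 = 4.67085 m along the plane.

y_p = 4.671 m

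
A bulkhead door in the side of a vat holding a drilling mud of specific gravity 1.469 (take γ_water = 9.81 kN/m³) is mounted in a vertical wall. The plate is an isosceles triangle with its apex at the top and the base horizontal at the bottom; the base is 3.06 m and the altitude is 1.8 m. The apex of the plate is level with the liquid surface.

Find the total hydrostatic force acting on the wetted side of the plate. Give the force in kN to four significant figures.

γ = 1.469 × 9.81 = 14.41089 kN/m³.
With the apex up, the centroid sits 2h/3 = 2 × 1.8/3 = 1.2 m below the apex, so the centroid depth is h_c = 1.2 m.
A = ½ × 3.06 × 1.8 = 2.754 m².
Resultant F = γ·h_c·A = 14.41089 × 1.2 × 2.754 = 47.6251 kN.

F ≈ 47.63 kN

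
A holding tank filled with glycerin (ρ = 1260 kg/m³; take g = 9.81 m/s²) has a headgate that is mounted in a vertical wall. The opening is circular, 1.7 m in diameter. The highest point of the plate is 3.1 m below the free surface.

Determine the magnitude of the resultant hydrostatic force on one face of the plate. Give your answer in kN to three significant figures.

γ = ρg = 1260 × 9.81 / 1000 = 12.3606 kN/m³.
The centroid is at the centre, 0.85 m below the top of the plate, so the centroid depth is h_c = 3.1 + 0.85 = 3.95 m.
A = π(0.85)² = 2.2698 m².
Resultant F = γ·h_c·A = 12.3606 × 3.95 × 2.2698 = 110.822 kN.

F ≈ 111 kN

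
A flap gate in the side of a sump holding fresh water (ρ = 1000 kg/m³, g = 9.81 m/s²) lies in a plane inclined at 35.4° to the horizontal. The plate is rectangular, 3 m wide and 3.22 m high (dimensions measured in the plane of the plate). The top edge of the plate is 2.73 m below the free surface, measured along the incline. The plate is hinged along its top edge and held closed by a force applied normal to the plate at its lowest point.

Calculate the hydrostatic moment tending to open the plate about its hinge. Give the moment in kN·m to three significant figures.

M ≈ 431 kN·m

γ = ρg = 1000 × 9.81 = 9810 N/m³ = 9.81 kN/m³.
Let θ = 35.4° be the plate's angle to the horizontal; measure y along the incline from where the plane meets the free surface. Vertical depth h = y·sinθ with sinθ = 0.579281.
The centroid lies 3.22/2 = 1.61 m below the top edge, so y_c = 2.73 + 1.61 = 4.34 m and h_c = 4.34 × 0.579281 = 2.51408 m.
A = 3 × 3.22 = 9.66 m².
Resultant F = γ·h_c·A = 9.81 × 2.51408 × 9.66 = 238.246 kN.
I_c = b·h³/12 = 3 × 3.22³/12 = 8.34656 m⁴.
Centre of pressure: y_p = y_c + I_c/(y_c·A) = 4.34 + 8.34656/(4.34 × 9.66) = 4.34 + 0.199086 = 4.53909 m along the plane.
The resultant acts 1.61 + 0.199086 = 1.80909 m (along the plate) below the hinge at the top edge, so the moment about the hinge is M = F × 1.80909 = 238.246 × 1.80909 = 431.008 kN·m.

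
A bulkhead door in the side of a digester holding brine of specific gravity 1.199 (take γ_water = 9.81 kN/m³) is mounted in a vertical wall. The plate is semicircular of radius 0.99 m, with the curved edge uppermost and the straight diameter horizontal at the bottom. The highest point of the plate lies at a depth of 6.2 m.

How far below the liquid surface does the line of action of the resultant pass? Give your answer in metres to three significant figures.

h_p = 6.78 m

γ = 1.199 × 9.81 = 11.76219 kN/m³.
The centroid lies 4r/(3π) = 0.420169 m above the diameter, so r − 4r/(3π) = 0.99 − 0.420169 = 0.569831 m below the topmost point, so the centroid depth is h_c = 6.2 + 0.569831 = 6.76983 m.
A = πr²/2 = π × 0.99²/2 = 1.53954 m².
Resultant F = γ·h_c·A = 11.76219 × 6.76983 × 1.53954 = 122.591 kN.
I_c = (π/8 − 8/(9π))·r⁴ = 0.109757 × 0.99⁴ = 0.105432 m⁴.
Centre of pressure: y_p = y_c + I_c/(y_c·A) = 6.76983 + 0.105432/(6.76983 × 1.53954) = 6.76983 + 0.0101159 = 6.77995 m along the plane.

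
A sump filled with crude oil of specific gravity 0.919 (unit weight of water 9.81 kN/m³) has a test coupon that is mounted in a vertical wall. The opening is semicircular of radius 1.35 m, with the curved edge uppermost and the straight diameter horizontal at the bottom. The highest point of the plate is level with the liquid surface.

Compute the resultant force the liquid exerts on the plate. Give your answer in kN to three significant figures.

γ = 0.919 × 9.81 = 9.01539 kN/m³.
The centroid lies 4r/(3π) = 0.572958 m above the diameter, so r − 4r/(3π) = 1.35 − 0.572958 = 0.777042 m below the topmost point, so the centroid depth is h_c = 0.777042 m.
A = πr²/2 = π × 1.35²/2 = 2.86278 m².
Resultant F = γ·h_c·A = 9.01539 × 0.777042 × 2.86278 = 20.0547 kN.

F ≈ 20.1 kN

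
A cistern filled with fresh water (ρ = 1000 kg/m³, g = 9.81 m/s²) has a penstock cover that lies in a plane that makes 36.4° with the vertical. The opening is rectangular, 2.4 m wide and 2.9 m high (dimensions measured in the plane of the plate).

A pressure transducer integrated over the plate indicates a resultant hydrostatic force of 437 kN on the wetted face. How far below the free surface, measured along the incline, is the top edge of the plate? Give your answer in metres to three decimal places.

y_top ≈ 6.502 m

γ = ρg = 1000 × 9.81 = 9810 N/m³ = 9.81 kN/m³.
A = 2.4 × 2.9 = 6.96 m².
From F = γ·h_c·A, the centroid depth is h_c = 437/(9.81 × 6.96) = 6.40034 m.
The plate makes 36.4° with the vertical, i.e. θ = 90° − 36.4° = 53.6° to the horizontal. Measuring y along the incline from the free-surface line, vertical depth h = y·sinθ with sinθ = 0.804894.
Along the incline, y_c = h_c/sinθ = 6.40034/0.804894 = 7.95178 m.
The centroid lies 2.9/2 = 1.45 m below the top edge, so the top edge sits at y_top = 7.95178 − 1.45 = 6.50178 m along the incline.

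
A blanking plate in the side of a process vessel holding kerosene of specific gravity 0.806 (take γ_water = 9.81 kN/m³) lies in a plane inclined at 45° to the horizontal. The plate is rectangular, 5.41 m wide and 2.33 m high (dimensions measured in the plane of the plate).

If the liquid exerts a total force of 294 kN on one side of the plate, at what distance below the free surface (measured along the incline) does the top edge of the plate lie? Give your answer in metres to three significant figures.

y_top ≈ 3.01 m

γ = 0.806 × 9.81 = 7.90686 kN/m³.
A = 5.41 × 2.33 = 12.6053 m².
From F = γ·h_c·A, the centroid depth is h_c = 294/(7.90686 × 12.6053) = 2.94978 m.
Let θ = 45° be the plate's angle to the horizontal; measure y along the incline from where the plane meets the free surface. Vertical depth h = y·sinθ with sinθ = 0.707107.
Along the incline, y_c = h_c/sinθ = 2.94978/0.707107 = 4.17162 m.
The centroid lies 2.33/2 = 1.165 m below the top edge, so the top edge sits at y_top = 4.17162 − 1.165 = 3.00662 m along the incline.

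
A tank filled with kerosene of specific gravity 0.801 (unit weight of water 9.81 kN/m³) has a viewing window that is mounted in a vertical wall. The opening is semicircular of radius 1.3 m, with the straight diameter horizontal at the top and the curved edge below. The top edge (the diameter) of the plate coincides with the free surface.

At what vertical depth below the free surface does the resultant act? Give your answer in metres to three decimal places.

h_p = 0.766 m

γ = 0.801 × 9.81 = 7.85781 kN/m³.
The centroid of a semicircle lies 4r/(3π) = 0.551737 m from the diameter, here below the top edge, so the centroid depth is h_c = 0.551737 m.
A = πr²/2 = π × 1.3²/2 = 2.65465 m².
Resultant F = γ·h_c·A = 7.85781 × 0.551737 × 2.65465 = 11.5091 kN.
I_c = (π/8 − 8/(9π))·r⁴ = 0.109757 × 1.3⁴ = 0.313477 m⁴.
Centre of pressure: y_p = y_c + I_c/(y_c·A) = 0.551737 + 0.313477/(0.551737 × 2.65465) = 0.551737 + 0.214026 = 0.765763 m along the plane.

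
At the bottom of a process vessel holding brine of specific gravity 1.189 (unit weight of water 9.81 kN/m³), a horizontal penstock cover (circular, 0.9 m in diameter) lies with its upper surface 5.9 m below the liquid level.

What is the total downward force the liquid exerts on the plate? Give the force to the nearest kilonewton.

F ≈ 44 kN

γ = 1.189 × 9.81 = 11.66409 kN/m³.
The plate is horizontal, so pressure is uniform at p = γ·h = 11.66409 × 5.9 = 68.8181 kN/m².
A = π(0.45)² = 0.636173 m².
F = p·A = 68.8181 × 0.636173 = 43.7802 kN.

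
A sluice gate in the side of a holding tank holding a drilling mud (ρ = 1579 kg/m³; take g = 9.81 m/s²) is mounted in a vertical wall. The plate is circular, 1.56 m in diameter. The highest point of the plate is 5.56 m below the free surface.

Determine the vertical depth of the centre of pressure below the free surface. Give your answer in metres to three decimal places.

γ = ρg = 1579 × 9.81 / 1000 = 15.48999 kN/m³.
The centroid is at the centre, 0.78 m below the top of the plate, so the centroid depth is h_c = 5.56 + 0.78 = 6.34 m.
A = π(0.78)² = 1.91134 m².
Resultant F = γ·h_c·A = 15.48999 × 6.34 × 1.91134 = 187.706 kN.
I_c = πr⁴/4 = π × 0.78⁴/4 = 0.290716 m⁴.
Centre of pressure: y_p = y_c + I_c/(y_c·A) = 6.34 + 0.290716/(6.34 × 1.91134) = 6.34 + 0.0239906 = 6.36399 m along the plane.

h_p = 6.364 m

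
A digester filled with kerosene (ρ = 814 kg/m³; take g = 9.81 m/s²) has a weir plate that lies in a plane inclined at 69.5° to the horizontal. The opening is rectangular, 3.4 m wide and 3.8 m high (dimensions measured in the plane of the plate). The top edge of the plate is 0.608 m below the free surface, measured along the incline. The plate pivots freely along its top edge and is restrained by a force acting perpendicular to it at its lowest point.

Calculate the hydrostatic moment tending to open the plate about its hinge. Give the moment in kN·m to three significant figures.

M ≈ 577 kN·m

γ = ρg = 814 × 9.81 / 1000 = 7.98534 kN/m³.
Let θ = 69.5° be the plate's angle to the horizontal; measure y along the incline from where the plane meets the free surface. Vertical depth h = y·sinθ with sinθ = 0.936672.
The centroid lies 3.8/2 = 1.9 m below the top edge, so y_c = 0.608 + 1.9 = 2.508 m and h_c = 2.508 × 0.936672 = 2.34917 m.
A = 3.4 × 3.8 = 12.92 m².
Resultant F = γ·h_c·A = 7.98534 × 2.34917 × 12.92 = 242.365 kN.
I_c = b·h³/12 = 3.4 × 3.8³/12 = 15.5471 m⁴.
Centre of pressure: y_p = y_c + I_c/(y_c·A) = 2.508 + 15.5471/(2.508 × 12.92) = 2.508 + 0.479799 = 2.9878 m along the plane.
The resultant acts 1.9 + 0.479799 = 2.3798 m (along the plate) below the hinge at the top edge, so the moment about the hinge is M = F × 2.3798 = 242.365 × 2.3798 = 576.78 kN·m.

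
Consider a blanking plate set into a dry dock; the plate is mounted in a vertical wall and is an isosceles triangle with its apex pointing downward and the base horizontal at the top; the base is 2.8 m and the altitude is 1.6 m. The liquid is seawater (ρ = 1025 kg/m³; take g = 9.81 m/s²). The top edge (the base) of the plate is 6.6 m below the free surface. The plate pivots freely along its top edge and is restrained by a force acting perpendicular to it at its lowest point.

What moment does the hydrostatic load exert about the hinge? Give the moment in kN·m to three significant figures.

γ = ρg = 1025 × 9.81 / 1000 = 10.05525 kN/m³.
With the apex down, the centroid sits h/3 = 1.6/3 = 0.533333 m below the base (the top edge), so the centroid depth is h_c = 6.6 + 0.533333 = 7.13333 m.
A = ½ × 2.8 × 1.6 = 2.24 m².
Resultant F = γ·h_c·A = 10.05525 × 7.13333 × 2.24 = 160.669 kN.
I_c = b·h³/36 = 2.8 × 1.6³/36 = 0.318578 m⁴.
Centre of pressure: y_p = y_c + I_c/(y_c·A) = 7.13333 + 0.318578/(7.13333 × 2.24) = 7.13333 + 0.0199377 = 7.15327 m along the plane.
The resultant acts 0.533333 + 0.0199377 = 0.553271 m (along the plate) below the hinge at the top edge, so the moment about the hinge is M = F × 0.553271 = 160.669 × 0.553271 = 88.8935 kN·m.

M ≈ 88.9 kN·m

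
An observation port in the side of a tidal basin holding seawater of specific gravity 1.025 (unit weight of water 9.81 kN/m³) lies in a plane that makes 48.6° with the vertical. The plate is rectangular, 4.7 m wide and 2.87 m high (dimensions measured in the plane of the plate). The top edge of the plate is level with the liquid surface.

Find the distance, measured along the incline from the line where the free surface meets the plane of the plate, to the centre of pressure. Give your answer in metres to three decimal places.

γ = 1.025 × 9.81 = 10.05525 kN/m³.
The plate makes 48.6° with the vertical, i.e. θ = 90° − 48.6° = 41.4° to the horizontal. Measuring y along the incline from the free-surface line, vertical depth h = y·sinθ with sinθ = 0.661312.
The centroid lies 2.87/2 = 1.435 m below the top edge, so y_c = 1.435 m and h_c = 1.435 × 0.661312 = 0.948983 m.
A = 4.7 × 2.87 = 13.489 m².
Resultant F = γ·h_c·A = 10.05525 × 0.948983 × 13.489 = 128.716 kN.
I_c = b·h³/12 = 4.7 × 2.87³/12 = 9.25896 m⁴.
Centre of pressure: y_p = y_c + I_c/(y_c·A) = 1.435 + 9.25896/(1.435 × 13.489) = 1.435 + 0.478333 = 1.91333 m along the plane.

y_p = 1.913 m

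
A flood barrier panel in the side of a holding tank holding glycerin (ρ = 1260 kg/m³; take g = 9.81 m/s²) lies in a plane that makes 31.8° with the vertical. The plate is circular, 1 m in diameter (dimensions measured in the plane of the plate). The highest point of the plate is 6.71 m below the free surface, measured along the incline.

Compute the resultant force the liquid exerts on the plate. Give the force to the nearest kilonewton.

γ = ρg = 1260 × 9.81 / 1000 = 12.3606 kN/m³.
The plate makes 31.8° with the vertical, i.e. θ = 90° − 31.8° = 58.2° to the horizontal. Measuring y along the incline from the free-surface line, vertical depth h = y·sinθ with sinθ = 0.849893.
The centroid is at the centre, 0.5 m below the top of the plate, so y_c = 6.71 + 0.5 = 7.21 m and h_c = 7.21 × 0.849893 = 6.12773 m.
A = π(0.5)² = 0.785398 m².
Resultant F = γ·h_c·A = 12.3606 × 6.12773 × 0.785398 = 59.4879 kN.

F ≈ 59 kN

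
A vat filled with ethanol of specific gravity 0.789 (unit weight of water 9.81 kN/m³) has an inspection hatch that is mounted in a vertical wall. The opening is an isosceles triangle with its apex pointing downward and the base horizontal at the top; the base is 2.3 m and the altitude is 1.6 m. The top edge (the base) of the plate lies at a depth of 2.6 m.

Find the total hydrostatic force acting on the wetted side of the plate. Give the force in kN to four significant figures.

F ≈ 44.62 kN

γ = 0.789 × 9.81 = 7.74009 kN/m³.
With the apex down, the centroid sits h/3 = 1.6/3 = 0.533333 m below the base (the top edge), so the centroid depth is h_c = 2.6 + 0.533333 = 3.13333 m.
A = ½ × 2.3 × 1.6 = 1.84 m².
Resultant F = γ·h_c·A = 7.74009 × 3.13333 × 1.84 = 44.6242 kN.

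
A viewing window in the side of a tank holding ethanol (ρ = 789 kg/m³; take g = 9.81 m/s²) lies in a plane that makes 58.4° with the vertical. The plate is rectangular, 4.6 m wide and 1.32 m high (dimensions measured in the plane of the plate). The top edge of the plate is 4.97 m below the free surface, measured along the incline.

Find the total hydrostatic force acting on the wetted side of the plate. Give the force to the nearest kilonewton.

F ≈ 139 kN

γ = ρg = 789 × 9.81 / 1000 = 7.74009 kN/m³.
The plate makes 58.4° with the vertical, i.e. θ = 90° − 58.4° = 31.6° to the horizontal. Measuring y along the incline from the free-surface line, vertical depth h = y·sinθ with sinθ = 0.523986.
The centroid lies 1.32/2 = 0.66 m below the top edge, so y_c = 4.97 + 0.66 = 5.63 m and h_c = 5.63 × 0.523986 = 2.95004 m.
A = 4.6 × 1.32 = 6.072 m².
Resultant F = γ·h_c·A = 7.74009 × 2.95004 × 6.072 = 138.645 kN.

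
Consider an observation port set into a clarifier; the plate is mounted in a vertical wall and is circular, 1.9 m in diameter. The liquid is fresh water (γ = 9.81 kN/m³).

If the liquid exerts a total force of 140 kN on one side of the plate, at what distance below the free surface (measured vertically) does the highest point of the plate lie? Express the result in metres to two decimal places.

d_top ≈ 4.08 m

γ = 9.81 kN/m³.
A = π(0.95)² = 2.83529 m².
From F = γ·h_c·A, the centroid depth is h_c = 140/(9.81 × 2.83529) = 5.0334 m.
The centroid is at the centre, 0.95 m below the top of the plate, so the highest point sits at h_top = 5.0334 − 0.95 = 4.0834 m below the surface.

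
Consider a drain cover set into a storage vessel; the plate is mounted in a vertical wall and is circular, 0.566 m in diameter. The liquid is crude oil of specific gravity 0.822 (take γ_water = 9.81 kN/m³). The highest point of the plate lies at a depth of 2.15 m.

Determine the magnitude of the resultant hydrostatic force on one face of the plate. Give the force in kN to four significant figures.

F ≈ 4.936 kN

γ = 0.822 × 9.81 = 8.06382 kN/m³.
The centroid is at the centre, 0.283 m below the top of the plate, so the centroid depth is h_c = 2.15 + 0.283 = 2.433 m.
A = π(0.283)² = 0.251607 m².
Resultant F = γ·h_c·A = 8.06382 × 2.433 × 0.251607 = 4.93635 kN.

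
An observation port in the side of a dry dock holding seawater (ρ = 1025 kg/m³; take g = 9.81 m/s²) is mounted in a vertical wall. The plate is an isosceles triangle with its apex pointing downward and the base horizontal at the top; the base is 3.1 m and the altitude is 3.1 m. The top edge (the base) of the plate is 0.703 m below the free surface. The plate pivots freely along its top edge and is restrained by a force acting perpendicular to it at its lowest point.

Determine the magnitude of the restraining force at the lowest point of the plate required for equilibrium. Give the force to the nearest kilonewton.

P ≈ 36 kN

γ = ρg = 1025 × 9.81 / 1000 = 10.05525 kN/m³.
With the apex down, the centroid sits h/3 = 3.1/3 = 1.03333 m below the base (the top edge), so the centroid depth is h_c = 0.703 + 1.03333 = 1.73633 m.
A = ½ × 3.1 × 3.1 = 4.805 m².
Resultant F = γ·h_c·A = 10.05525 × 1.73633 × 4.805 = 83.8916 kN.
I_c = b·h³/36 = 3.1 × 3.1³/36 = 2.56534 m⁴.
Centre of pressure: y_p = y_c + I_c/(y_c·A) = 1.73633 + 2.56534/(1.73633 × 4.805) = 1.73633 + 0.307482 = 2.04381 m along the plane.
The resultant acts 1.03333 + 0.307482 = 1.34081 m (along the plate) below the hinge at the top edge, so the moment about the hinge is M = F × 1.34081 = 83.8916 × 1.34081 = 112.483 kN·m.
A normal force at the bottom, 3.1 m from the hinge, must supply this moment: P = 112.483/3.1 = 36.2848 kN.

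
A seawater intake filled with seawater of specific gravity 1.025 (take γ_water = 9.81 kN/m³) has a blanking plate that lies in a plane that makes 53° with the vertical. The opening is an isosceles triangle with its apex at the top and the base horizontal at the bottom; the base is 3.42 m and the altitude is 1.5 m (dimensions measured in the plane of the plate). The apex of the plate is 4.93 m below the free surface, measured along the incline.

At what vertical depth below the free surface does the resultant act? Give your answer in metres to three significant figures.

h_p = 3.58 m

γ = 1.025 × 9.81 = 10.05525 kN/m³.
The plate makes 53° with the vertical, i.e. θ = 90° − 53° = 37° to the horizontal. Measuring y along the incline from the free-surface line, vertical depth h = y·sinθ with sinθ = 0.601815.
With the apex up, the centroid sits 2h/3 = 2 × 1.5/3 = 1 m below the apex, so y_c = 4.93 + 1 = 5.93 m and h_c = 5.93 × 0.601815 = 3.56876 m.
A = ½ × 3.42 × 1.5 = 2.565 m².
Resultant F = γ·h_c·A = 10.05525 × 3.56876 × 2.565 = 92.0444 kN.
I_c = b·h³/36 = 3.42 × 1.5³/36 = 0.320625 m⁴.
Centre of pressure: y_p = y_c + I_c/(y_c·A) = 5.93 + 0.320625/(5.93 × 2.565) = 5.93 + 0.0210793 = 5.95108 m along the plane.
Vertically, h_p = y_p·sinθ = 5.95108 × 0.601815 = 3.58145 m.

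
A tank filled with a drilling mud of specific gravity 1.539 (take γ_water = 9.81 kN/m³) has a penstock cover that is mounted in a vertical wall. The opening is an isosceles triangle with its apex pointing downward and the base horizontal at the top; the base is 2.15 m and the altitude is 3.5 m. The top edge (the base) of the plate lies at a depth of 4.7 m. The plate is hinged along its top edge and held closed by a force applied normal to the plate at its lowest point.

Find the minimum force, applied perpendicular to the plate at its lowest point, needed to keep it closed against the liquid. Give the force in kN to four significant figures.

P ≈ 122.1 kN

γ = 1.539 × 9.81 = 15.09759 kN/m³.
With the apex down, the centroid sits h/3 = 3.5/3 = 1.16667 m below the base (the top edge), so the centroid depth is h_c = 4.7 + 1.16667 = 5.86667 m.
A = ½ × 2.15 × 3.5 = 3.7625 m².
Resultant F = γ·h_c·A = 15.09759 × 5.86667 × 3.7625 = 333.254 kN.
I_c = b·h³/36 = 2.15 × 3.5³/36 = 2.56059 m⁴.
Centre of pressure: y_p = y_c + I_c/(y_c·A) = 5.86667 + 2.56059/(5.86667 × 3.7625) = 5.86667 + 0.116004 = 5.98267 m along the plane.
The resultant acts 1.16667 + 0.116004 = 1.28267 m (along the plate) below the hinge at the top edge, so the moment about the hinge is M = F × 1.28267 = 333.254 × 1.28267 = 427.455 kN·m.
A normal force at the bottom, 3.5 m from the hinge, must supply this moment: P = 427.455/3.5 = 122.13 kN.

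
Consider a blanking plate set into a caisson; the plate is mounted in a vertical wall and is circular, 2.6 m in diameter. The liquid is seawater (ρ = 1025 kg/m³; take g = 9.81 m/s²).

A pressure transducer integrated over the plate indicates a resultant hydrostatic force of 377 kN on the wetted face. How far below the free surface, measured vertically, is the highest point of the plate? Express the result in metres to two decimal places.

γ = ρg = 1025 × 9.81 / 1000 = 10.05525 kN/m³.
A = π(1.3)² = 5.30929 m².
From F = γ·h_c·A, the centroid depth is h_c = 377/(10.05525 × 5.30929) = 7.06174 m.
The centroid is at the centre, 1.3 m below the top of the plate, so the highest point sits at h_top = 7.06174 − 1.3 = 5.76174 m below the surface.

d_top ≈ 5.76 m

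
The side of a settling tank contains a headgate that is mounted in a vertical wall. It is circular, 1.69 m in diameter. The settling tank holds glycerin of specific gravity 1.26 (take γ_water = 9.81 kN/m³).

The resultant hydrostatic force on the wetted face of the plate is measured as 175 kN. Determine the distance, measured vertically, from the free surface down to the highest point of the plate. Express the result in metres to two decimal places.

γ = 1.26 × 9.81 = 12.3606 kN/m³.
A = π(0.845)² = 2.24318 m².
From F = γ·h_c·A, the centroid depth is h_c = 175/(12.3606 × 2.24318) = 6.31153 m.
The centroid is at the centre, 0.845 m below the top of the plate, so the highest point sits at h_top = 6.31153 − 0.845 = 5.46653 m below the surface.

d_top ≈ 5.47 m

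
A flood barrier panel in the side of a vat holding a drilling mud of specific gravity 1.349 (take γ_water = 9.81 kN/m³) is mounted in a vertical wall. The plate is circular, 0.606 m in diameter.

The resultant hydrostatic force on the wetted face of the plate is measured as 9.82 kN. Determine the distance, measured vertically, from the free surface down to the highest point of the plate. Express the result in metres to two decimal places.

d_top ≈ 2.27 m

γ = 1.349 × 9.81 = 13.23369 kN/m³.
A = π(0.303)² = 0.288426 m².
From F = γ·h_c·A, the centroid depth is h_c = 9.82/(13.23369 × 0.288426) = 2.57274 m.
The centroid is at the centre, 0.303 m below the top of the plate, so the highest point sits at h_top = 2.57274 − 0.303 = 2.26974 m below the surface.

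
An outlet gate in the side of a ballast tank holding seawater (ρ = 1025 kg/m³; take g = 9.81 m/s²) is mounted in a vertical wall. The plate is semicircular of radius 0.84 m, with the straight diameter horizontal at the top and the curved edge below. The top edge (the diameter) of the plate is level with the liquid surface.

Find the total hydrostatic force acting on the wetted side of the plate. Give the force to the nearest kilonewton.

F ≈ 4 kN

γ = ρg = 1025 × 9.81 / 1000 = 10.05525 kN/m³.
The centroid of a semicircle lies 4r/(3π) = 0.356507 m from the diameter, here below the top edge, so the centroid depth is h_c = 0.356507 m.
A = πr²/2 = π × 0.84²/2 = 1.10835 m².
Resultant F = γ·h_c·A = 10.05525 × 0.356507 × 1.10835 = 3.97318 kN.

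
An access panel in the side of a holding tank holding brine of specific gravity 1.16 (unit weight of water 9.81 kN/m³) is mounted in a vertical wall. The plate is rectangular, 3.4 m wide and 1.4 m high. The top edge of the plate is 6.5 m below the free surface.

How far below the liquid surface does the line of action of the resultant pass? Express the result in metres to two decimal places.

h_p = 7.22 m

γ = 1.16 × 9.81 = 11.3796 kN/m³.
The centroid lies 1.4/2 = 0.7 m below the top edge, so the centroid depth is h_c = 6.5 + 0.7 = 7.2 m.
A = 3.4 × 1.4 = 4.76 m².
Resultant F = γ·h_c·A = 11.3796 × 7.2 × 4.76 = 390.002 kN.
I_c = b·h³/12 = 3.4 × 1.4³/12 = 0.777467 m⁴.
Centre of pressure: y_p = y_c + I_c/(y_c·A) = 7.2 + 0.777467/(7.2 × 4.76) = 7.2 + 0.0226852 = 7.22269 m along the plane.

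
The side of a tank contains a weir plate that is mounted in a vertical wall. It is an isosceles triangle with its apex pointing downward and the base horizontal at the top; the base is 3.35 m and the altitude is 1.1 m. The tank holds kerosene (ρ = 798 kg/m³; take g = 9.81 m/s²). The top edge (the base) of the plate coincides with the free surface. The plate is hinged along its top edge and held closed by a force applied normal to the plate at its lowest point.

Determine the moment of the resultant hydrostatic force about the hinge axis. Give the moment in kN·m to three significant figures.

γ = ρg = 798 × 9.81 / 1000 = 7.82838 kN/m³.
With the apex down, the centroid sits h/3 = 1.1/3 = 0.366667 m below the base (the top edge), so the centroid depth is h_c = 0.366667 m.
A = ½ × 3.35 × 1.1 = 1.8425 m².
Resultant F = γ·h_c·A = 7.82838 × 0.366667 × 1.8425 = 5.28873 kN.
I_c = b·h³/36 = 3.35 × 1.1³/36 = 0.123857 m⁴.
Centre of pressure: y_p = y_c + I_c/(y_c·A) = 0.366667 + 0.123857/(0.366667 × 1.8425) = 0.366667 + 0.183333 = 0.55 m along the plane.
The resultant acts 0.366667 + 0.183333 = 0.55 m (along the plate) below the hinge at the top edge, so the moment about the hinge is M = F × 0.55 = 5.28873 × 0.55 = 2.9088 kN·m.

M ≈ 2.91 kN·m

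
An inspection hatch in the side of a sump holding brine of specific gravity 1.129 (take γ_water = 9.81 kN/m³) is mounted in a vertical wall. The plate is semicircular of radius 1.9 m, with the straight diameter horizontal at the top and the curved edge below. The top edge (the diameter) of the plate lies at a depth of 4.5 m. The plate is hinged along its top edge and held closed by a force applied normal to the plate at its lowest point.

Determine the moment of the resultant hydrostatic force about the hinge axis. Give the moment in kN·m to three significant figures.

γ = 1.129 × 9.81 = 11.07549 kN/m³.
The centroid of a semicircle lies 4r/(3π) = 0.806385 m from the diameter, here below the top edge, so the centroid depth is h_c = 4.5 + 0.806385 = 5.30638 m.
A = πr²/2 = π × 1.9²/2 = 5.67057 m².
Resultant F = γ·h_c·A = 11.07549 × 5.30638 × 5.67057 = 333.264 kN.
I_c = (π/8 − 8/(9π))·r⁴ = 0.109757 × 1.9⁴ = 1.43036 m⁴.
Centre of pressure: y_p = y_c + I_c/(y_c·A) = 5.30638 + 1.43036/(5.30638 × 5.67057) = 5.30638 + 0.0475357 = 5.35392 m along the plane.
The resultant acts 0.806385 + 0.0475357 = 0.853921 m (along the plate) below the hinge at the top edge, so the moment about the hinge is M = F × 0.853921 = 333.264 × 0.853921 = 284.581 kN·m.

M ≈ 285 kN·m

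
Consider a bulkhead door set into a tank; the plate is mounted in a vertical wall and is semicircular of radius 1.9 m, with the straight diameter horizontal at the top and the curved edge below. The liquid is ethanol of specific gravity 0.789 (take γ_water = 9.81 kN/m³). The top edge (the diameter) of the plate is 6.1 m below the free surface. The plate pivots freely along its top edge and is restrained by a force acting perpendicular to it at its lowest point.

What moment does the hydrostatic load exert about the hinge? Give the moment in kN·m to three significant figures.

γ = 0.789 × 9.81 = 7.74009 kN/m³.
The centroid of a semicircle lies 4r/(3π) = 0.806385 m from the diameter, here below the top edge, so the centroid depth is h_c = 6.1 + 0.806385 = 6.90638 m.
A = πr²/2 = π × 1.9²/2 = 5.67057 m².
Resultant F = γ·h_c·A = 7.74009 × 6.90638 × 5.67057 = 303.126 kN.
I_c = (π/8 − 8/(9π))·r⁴ = 0.109757 × 1.9⁴ = 1.43036 m⁴.
Centre of pressure: y_p = y_c + I_c/(y_c·A) = 6.90638 + 1.43036/(6.90638 × 5.67057) = 6.90638 + 0.0365231 = 6.9429 m along the plane.
The resultant acts 0.806385 + 0.0365231 = 0.842908 m (along the plate) below the hinge at the top edge, so the moment about the hinge is M = F × 0.842908 = 303.126 × 0.842908 = 255.507 kN·m.

M ≈ 256 kN·m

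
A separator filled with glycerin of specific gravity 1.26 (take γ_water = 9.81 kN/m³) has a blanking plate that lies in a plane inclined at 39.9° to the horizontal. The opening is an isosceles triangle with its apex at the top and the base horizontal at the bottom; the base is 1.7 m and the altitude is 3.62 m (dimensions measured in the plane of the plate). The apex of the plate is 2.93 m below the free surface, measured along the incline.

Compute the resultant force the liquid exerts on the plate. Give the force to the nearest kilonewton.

F ≈ 130 kN

γ = 1.26 × 9.81 = 12.3606 kN/m³.
Let θ = 39.9° be the plate's angle to the horizontal; measure y along the incline from where the plane meets the free surface. Vertical depth h = y·sinθ with sinθ = 0.641450.
With the apex up, the centroid sits 2h/3 = 2 × 3.62/3 = 2.41333 m below the apex, so y_c = 2.93 + 2.41333 = 5.34333 m and h_c = 5.34333 × 0.641450 = 3.42748 m.
A = ½ × 1.7 × 3.62 = 3.077 m².
Resultant F = γ·h_c·A = 12.3606 × 3.42748 × 3.077 = 130.359 kN.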